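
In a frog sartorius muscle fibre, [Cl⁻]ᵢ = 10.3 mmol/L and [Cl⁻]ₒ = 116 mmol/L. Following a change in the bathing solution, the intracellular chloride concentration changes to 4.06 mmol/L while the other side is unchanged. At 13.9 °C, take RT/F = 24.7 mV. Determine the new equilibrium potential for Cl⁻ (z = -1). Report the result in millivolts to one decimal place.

-82.8 mV

After the shift: [Cl⁻]_out = 116, [Cl⁻]_in = 4.06 mmol/L.
E_new = (24.7/-1)·ln(116/4.06) = -24.70 · (3.3524) = -82.80 mV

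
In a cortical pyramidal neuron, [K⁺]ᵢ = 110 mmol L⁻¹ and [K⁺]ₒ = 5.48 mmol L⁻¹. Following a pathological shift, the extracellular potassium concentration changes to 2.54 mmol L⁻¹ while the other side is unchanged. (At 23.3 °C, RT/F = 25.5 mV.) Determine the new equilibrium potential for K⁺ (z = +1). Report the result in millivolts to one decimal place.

-96.1 mV

After the shift: [K⁺]_out = 2.54, [K⁺]_in = 110 mmol L⁻¹.
E_new = (25.5/1)·ln(2.54/110) = 25.50 · (-3.7683) = -96.09 mV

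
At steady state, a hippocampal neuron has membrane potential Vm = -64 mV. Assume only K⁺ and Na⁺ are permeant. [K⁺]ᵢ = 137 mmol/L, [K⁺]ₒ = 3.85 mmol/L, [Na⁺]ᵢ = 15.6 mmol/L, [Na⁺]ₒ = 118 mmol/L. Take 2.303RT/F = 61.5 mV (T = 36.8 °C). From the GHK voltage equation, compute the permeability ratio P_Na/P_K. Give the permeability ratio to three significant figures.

Let α = P_Na/P_K. GHK: Vm = 61.5·log₁₀[(Kₒ + α·Naₒ)/(Kᵢ + α·Naᵢ)].
10^(Vm/61.5) = 10^(-64.0/61.5) = 0.091065
So 0.091065·(Kᵢ + α·Naᵢ) = Kₒ + α·Naₒ → α = (0.091065·137.0 − 3.85) / (118.0 − 0.091065·15.6)
α = (12.48 − 3.85) / (118.0 − 1.421) = 8.626/116.6 = 0.07399

0.0740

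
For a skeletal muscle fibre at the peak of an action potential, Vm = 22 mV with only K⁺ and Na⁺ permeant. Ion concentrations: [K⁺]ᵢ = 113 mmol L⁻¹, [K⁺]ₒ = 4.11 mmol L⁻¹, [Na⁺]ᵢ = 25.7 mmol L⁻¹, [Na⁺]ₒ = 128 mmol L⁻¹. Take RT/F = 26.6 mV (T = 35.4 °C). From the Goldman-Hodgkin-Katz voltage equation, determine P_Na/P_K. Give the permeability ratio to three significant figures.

Let α = P_Na/P_K. GHK: Vm = 26.6·ln[(Kₒ + α·Naₒ)/(Kᵢ + α·Naᵢ)].
e^(Vm/26.6) = e^(22.0/26.6) = 2.2866
So 2.2866·(Kᵢ + α·Naᵢ) = Kₒ + α·Naₒ → α = (2.2866·113.0 − 4.11) / (128.0 − 2.2866·25.7)
α = (258.4 − 4.11) / (128.0 − 58.77) = 254.3/69.23 = 3.673

3.67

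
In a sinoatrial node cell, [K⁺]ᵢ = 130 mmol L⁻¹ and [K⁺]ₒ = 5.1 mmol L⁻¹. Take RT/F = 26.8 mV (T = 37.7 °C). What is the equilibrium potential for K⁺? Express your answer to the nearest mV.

-87 mV

E = (26.8/z) · ln([K⁺]_out/[K⁺]_in) with z = +1.
= (26.8/1) · ln(5.1/130) = 26.80 · ln(0.03923)
= 26.80 · (-3.2383) = -86.79 mV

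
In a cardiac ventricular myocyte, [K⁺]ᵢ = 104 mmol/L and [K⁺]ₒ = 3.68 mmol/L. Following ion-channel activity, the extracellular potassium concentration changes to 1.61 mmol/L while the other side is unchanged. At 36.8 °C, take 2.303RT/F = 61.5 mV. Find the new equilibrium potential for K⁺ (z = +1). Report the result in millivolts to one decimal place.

-111.3 mV

After the shift: [K⁺]_out = 1.61, [K⁺]_in = 104 mmol/L.
E_new = (61.5/1)·log₁₀(1.61/104) = 61.50 · (-1.8102) = -111.33 mV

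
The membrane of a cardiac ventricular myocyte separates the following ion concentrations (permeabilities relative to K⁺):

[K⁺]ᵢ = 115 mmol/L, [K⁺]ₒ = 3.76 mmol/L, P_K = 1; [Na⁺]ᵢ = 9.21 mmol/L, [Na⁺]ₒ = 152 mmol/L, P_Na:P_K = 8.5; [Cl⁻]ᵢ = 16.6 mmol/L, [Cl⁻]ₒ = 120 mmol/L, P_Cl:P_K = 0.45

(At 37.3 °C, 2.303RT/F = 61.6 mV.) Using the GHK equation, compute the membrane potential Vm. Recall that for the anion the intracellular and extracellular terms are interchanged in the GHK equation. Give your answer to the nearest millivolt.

Vm = 61.6 · log₁₀[(Σ P·[cation]ₒ + Σ P·[anion]ᵢ) / (Σ P·[cation]ᵢ + Σ P·[anion]ₒ)]
Numerator = 1×3.76 + 8.5×152 + 0.45×16.6 = 1303
Denominator = 1×115 + 8.5×9.21 + 0.45×120 = 247.3
Vm = 61.6 · log₁₀(5.2702) = 61.6 × (0.7218) = 44.46 mV

44 mV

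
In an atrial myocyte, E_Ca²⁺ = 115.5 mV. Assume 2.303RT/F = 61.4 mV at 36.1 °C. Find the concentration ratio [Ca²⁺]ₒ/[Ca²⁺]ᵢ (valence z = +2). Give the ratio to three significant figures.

5780

log₁₀([out]/[in]) = E·z/(61.4) = 115.5 × 2 / 61.4 = 3.7622
[out]/[in] = 10^(3.7622) = 5784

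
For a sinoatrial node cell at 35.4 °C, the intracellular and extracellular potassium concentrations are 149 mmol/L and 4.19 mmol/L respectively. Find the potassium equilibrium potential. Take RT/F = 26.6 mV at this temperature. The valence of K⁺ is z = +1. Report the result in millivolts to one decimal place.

-95.0 mV

E = (26.6/z) · ln([K⁺]_out/[K⁺]_in) with z = +1.
= (26.6/1) · ln(4.19/149) = 26.60 · ln(0.02812)
= 26.60 · (-3.5712) = -95.00 mV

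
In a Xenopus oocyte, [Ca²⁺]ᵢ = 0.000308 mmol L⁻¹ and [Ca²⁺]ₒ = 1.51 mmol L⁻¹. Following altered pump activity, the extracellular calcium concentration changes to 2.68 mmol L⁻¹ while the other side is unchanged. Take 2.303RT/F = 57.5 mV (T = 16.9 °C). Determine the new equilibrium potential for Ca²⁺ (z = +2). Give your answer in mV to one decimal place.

113.3 mV

After the shift: [Ca²⁺]_out = 2.68, [Ca²⁺]_in = 0.000308 mmol L⁻¹.
E_new = (57.5/2)·log₁₀(2.68/0.000308) = 28.75 · (3.9396) = 113.26 mV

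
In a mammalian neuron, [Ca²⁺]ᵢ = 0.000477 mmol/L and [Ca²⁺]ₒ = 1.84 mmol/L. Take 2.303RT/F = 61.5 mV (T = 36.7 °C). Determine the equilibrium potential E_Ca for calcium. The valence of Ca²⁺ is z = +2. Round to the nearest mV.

110 mV

E = (61.5/z) · log₁₀([Ca²⁺]_out/[Ca²⁺]_in) with z = +2.
= (61.5/2) · log₁₀(1.84/0.000477) = 30.75 · log₁₀(3857)
= 30.75 · (3.5863) = 110.28 mV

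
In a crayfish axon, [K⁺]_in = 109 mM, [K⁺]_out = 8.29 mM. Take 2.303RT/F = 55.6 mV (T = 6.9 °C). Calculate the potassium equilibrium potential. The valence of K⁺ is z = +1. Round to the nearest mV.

E = (55.6/z) · log₁₀([K⁺]_out/[K⁺]_in) with z = +1.
= (55.6/1) · log₁₀(8.29/109) = 55.60 · log₁₀(0.07606)
= 55.60 · (-1.1189) = -62.21 mV

-62 mV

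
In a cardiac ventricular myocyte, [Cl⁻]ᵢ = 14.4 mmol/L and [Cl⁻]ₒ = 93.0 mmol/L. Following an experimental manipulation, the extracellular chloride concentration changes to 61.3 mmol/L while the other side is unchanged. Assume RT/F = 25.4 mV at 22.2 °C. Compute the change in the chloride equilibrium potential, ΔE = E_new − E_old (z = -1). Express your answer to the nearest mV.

11 mV

E_old = (25.4/-1)·ln(93.0/14.4) = -47.38 mV
E_new = (25.4/-1)·ln(61.3/14.4) = -36.79 mV
ΔE = -36.79 − (-47.38) = 10.59 mV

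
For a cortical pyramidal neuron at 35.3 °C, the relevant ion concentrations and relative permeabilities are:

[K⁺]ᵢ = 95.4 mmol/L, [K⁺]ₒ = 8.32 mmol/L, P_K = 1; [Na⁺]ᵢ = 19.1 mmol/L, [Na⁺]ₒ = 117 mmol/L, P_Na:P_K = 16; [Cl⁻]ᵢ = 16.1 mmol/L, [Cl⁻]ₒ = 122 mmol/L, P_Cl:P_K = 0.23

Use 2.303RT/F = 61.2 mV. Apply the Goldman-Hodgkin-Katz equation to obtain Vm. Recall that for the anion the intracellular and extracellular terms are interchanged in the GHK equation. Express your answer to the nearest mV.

39 mV

Vm = 61.2 · log₁₀[(Σ P·[cation]ₒ + Σ P·[anion]ᵢ) / (Σ P·[cation]ᵢ + Σ P·[anion]ₒ)]
Numerator = 1×8.32 + 16×117 + 0.23×16.1 = 1884
Denominator = 1×95.4 + 16×19.1 + 0.23×122 = 429.1
Vm = 61.2 · log₁₀(4.391) = 61.2 × (0.6426) = 39.33 mV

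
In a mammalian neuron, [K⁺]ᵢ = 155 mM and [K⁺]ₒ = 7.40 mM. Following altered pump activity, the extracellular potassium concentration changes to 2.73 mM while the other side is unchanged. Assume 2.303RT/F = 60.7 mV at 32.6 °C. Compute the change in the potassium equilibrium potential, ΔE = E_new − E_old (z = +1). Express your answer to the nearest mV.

E_old = (60.7/1)·log₁₀(7.40/155) = -80.19 mV
E_new = (60.7/1)·log₁₀(2.73/155) = -106.48 mV
ΔE = -106.48 − (-80.19) = -26.29 mV

-26 mV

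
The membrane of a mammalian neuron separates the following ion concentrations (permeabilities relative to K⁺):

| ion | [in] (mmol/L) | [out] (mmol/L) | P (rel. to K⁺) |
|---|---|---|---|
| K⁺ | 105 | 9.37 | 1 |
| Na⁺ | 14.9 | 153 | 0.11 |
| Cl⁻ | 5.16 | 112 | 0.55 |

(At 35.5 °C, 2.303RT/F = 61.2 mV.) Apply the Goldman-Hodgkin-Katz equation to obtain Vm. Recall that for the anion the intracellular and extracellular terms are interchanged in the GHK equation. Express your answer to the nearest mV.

Vm = 61.2 · log₁₀[(Σ P·[cation]ₒ + Σ P·[anion]ᵢ) / (Σ P·[cation]ᵢ + Σ P·[anion]ₒ)]
Numerator = 1×9.37 + 0.11×153 + 0.55×5.16 = 29.04
Denominator = 1×105 + 0.11×14.9 + 0.55×112 = 168.2
Vm = 61.2 · log₁₀(0.1726) = 61.2 × (-0.7630) = -46.69 mV

-47 mV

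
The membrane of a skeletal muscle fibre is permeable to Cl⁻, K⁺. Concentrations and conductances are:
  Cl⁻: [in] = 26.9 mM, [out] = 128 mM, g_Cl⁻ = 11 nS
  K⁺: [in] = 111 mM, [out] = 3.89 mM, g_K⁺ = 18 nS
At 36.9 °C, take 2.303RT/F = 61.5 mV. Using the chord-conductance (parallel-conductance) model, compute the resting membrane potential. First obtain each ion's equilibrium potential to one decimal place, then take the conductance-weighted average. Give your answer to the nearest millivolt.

E_Cl⁻ = (61.5/-1)·log₁₀(128/26.9) = -41.7 mV
E_K⁺ = (61.5/1)·log₁₀(3.89/111) = -89.5 mV
Vm = (Σ gᵢEᵢ)/(Σ gᵢ) = (11·-41.7 + 18·-89.5) / (11 + 18)
= -2069.70 / 29 = -71.37 mV

-71 mV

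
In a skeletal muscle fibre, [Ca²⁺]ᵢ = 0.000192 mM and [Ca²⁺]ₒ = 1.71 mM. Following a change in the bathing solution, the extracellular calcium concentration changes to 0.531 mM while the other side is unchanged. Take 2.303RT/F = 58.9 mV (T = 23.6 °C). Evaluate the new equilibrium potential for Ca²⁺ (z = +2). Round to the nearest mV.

101 mV

After the shift: [Ca²⁺]_out = 0.531, [Ca²⁺]_in = 0.000192 mM.
E_new = (58.9/2)·log₁₀(0.531/0.000192) = 29.45 · (3.4418) = 101.36 mV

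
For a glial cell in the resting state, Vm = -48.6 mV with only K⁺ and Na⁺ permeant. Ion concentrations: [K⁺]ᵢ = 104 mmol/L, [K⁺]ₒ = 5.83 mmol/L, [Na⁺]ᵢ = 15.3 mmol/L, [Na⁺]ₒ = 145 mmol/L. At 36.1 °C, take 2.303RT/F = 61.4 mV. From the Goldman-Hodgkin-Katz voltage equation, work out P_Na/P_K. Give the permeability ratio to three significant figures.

Let α = P_Na/P_K. GHK: Vm = 61.4·log₁₀[(Kₒ + α·Naₒ)/(Kᵢ + α·Naᵢ)].
10^(Vm/61.4) = 10^(-48.6/61.4) = 0.16161
So 0.16161·(Kᵢ + α·Naᵢ) = Kₒ + α·Naₒ → α = (0.16161·104.0 − 5.83) / (145.0 − 0.16161·15.3)
α = (16.81 − 5.83) / (145.0 − 2.473) = 10.98/142.5 = 0.07702

0.0770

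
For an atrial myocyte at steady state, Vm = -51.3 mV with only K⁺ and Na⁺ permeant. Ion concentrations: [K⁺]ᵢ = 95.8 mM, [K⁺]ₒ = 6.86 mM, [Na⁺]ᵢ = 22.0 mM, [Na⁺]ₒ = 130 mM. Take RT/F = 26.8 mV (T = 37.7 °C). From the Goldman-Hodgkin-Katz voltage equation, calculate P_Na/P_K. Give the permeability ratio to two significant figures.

0.057

Let α = P_Na/P_K. GHK: Vm = 26.8·ln[(Kₒ + α·Naₒ)/(Kᵢ + α·Naᵢ)].
e^(Vm/26.8) = e^(-51.3/26.8) = 0.14746
So 0.14746·(Kᵢ + α·Naᵢ) = Kₒ + α·Naₒ → α = (0.14746·95.8 − 6.86) / (130.0 − 0.14746·22.0)
α = (14.13 − 6.86) / (130.0 − 3.244) = 7.267/126.8 = 0.05733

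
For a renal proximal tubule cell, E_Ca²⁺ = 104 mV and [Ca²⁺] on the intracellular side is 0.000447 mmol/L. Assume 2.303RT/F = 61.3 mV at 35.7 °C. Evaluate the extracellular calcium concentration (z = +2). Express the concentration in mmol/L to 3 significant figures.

Nernst: E = (61.3/2) · log₁₀([out]/[in]), so log₁₀([out]/[in]) = 104.0 × 2 / 61.3 = 3.3931.
[out]/[in] = 10^(3.3931) = 2473.
[out] = 2473 × 0.000447 = 1.105 mmol/L.

1.11 mmol/L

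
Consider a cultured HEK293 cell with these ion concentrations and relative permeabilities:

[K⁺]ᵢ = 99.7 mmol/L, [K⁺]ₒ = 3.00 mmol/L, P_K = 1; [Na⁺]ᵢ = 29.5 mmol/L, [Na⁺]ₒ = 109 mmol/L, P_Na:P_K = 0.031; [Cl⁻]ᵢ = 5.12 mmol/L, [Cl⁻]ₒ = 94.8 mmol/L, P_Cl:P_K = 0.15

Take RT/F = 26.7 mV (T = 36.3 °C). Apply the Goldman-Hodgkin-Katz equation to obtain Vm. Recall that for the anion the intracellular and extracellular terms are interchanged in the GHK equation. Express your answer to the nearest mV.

Vm = 26.7 · ln[(Σ P·[cation]ₒ + Σ P·[anion]ᵢ) / (Σ P·[cation]ᵢ + Σ P·[anion]ₒ)]
Numerator = 1×3.00 + 0.031×109 + 0.15×5.12 = 7.147
Denominator = 1×99.7 + 0.031×29.5 + 0.15×94.8 = 114.8
Vm = 26.7 · ln(0.062237) = 26.7 × (-2.7768) = -74.14 mV

-74 mV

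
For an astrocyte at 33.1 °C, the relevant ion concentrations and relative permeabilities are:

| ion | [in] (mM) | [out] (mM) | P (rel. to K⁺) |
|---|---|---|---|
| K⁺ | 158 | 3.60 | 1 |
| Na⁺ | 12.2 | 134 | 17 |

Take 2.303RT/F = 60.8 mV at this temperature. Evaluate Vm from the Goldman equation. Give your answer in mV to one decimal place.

Vm = 60.8 · log₁₀[(Σ P·[cation]ₒ + Σ P·[anion]ᵢ) / (Σ P·[cation]ᵢ + Σ P·[anion]ₒ)]
Numerator = 1×3.60 + 17×134 = 2282
Denominator = 1×158 + 17×12.2 = 365.4
Vm = 60.8 · log₁₀(6.2441) = 60.8 × (0.7955) = 48.36 mV

48.4 mV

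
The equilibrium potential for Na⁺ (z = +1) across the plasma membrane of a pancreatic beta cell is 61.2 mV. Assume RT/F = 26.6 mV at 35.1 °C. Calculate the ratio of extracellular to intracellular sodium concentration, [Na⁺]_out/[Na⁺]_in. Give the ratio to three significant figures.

ln([out]/[in]) = E·z/(26.6) = 61.2 × 1 / 26.6 = 2.3008
[out]/[in] = e^(2.3008) = 9.982

9.98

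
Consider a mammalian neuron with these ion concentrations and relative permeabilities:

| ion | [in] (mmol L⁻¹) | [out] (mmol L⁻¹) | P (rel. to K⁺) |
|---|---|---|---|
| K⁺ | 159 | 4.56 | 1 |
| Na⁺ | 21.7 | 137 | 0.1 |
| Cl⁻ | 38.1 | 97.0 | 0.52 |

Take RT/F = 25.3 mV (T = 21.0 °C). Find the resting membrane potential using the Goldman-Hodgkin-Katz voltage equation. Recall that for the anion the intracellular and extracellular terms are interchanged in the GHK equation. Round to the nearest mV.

Vm = 25.3 · ln[(Σ P·[cation]ₒ + Σ P·[anion]ᵢ) / (Σ P·[cation]ᵢ + Σ P·[anion]ₒ)]
Numerator = 1×4.56 + 0.1×137 + 0.52×38.1 = 38.07
Denominator = 1×159 + 0.1×21.7 + 0.52×97.0 = 211.6
Vm = 25.3 · ln(0.17992) = 25.3 × (-1.7153) = -43.40 mV

-43 mV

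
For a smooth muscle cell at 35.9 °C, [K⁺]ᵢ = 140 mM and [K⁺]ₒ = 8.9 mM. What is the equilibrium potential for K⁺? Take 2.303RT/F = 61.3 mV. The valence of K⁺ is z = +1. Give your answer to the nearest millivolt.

-73 mV

E = (61.3/z) · log₁₀([K⁺]_out/[K⁺]_in) with z = +1.
= (61.3/1) · log₁₀(8.9/140) = 61.30 · log₁₀(0.06357)
= 61.30 · (-1.1967) = -73.36 mV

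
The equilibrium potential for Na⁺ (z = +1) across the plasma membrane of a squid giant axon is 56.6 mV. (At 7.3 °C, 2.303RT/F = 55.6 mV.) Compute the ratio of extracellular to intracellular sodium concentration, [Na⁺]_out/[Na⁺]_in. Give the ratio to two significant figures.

10

log₁₀([out]/[in]) = E·z/(55.6) = 56.6 × 1 / 55.6 = 1.0180
[out]/[in] = 10^(1.0180) = 10.42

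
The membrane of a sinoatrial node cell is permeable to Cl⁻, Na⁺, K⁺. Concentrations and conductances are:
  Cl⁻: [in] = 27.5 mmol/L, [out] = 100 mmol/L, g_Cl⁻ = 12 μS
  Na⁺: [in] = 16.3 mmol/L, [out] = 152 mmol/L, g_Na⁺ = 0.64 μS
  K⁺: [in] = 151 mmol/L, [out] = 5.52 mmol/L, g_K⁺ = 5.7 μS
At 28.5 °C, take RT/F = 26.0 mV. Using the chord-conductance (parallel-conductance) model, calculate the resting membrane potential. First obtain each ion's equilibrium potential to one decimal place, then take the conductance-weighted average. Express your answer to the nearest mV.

E_Cl⁻ = (26.0/-1)·ln(100/27.5) = -33.6 mV
E_Na⁺ = (26.0/1)·ln(152/16.3) = 58.1 mV
E_K⁺ = (26.0/1)·ln(5.52/151) = -86.0 mV
Vm = (Σ gᵢEᵢ)/(Σ gᵢ) = (12·-33.6 + 0.64·58.1 + 5.7·-86.0) / (12 + 0.64 + 5.7)
= -856.22 / 18.34 = -46.69 mV

-47 mV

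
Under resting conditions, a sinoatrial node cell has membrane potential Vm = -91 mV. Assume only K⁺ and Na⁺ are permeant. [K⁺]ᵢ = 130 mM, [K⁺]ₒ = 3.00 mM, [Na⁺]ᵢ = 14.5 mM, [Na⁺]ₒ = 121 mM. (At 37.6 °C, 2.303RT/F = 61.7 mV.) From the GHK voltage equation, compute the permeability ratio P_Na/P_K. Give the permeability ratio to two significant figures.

0.011

Let α = P_Na/P_K. GHK: Vm = 61.7·log₁₀[(Kₒ + α·Naₒ)/(Kᵢ + α·Naᵢ)].
10^(Vm/61.7) = 10^(-91.0/61.7) = 0.033506
So 0.033506·(Kᵢ + α·Naᵢ) = Kₒ + α·Naₒ → α = (0.033506·130.0 − 3.0) / (121.0 − 0.033506·14.5)
α = (4.356 − 3.0) / (121.0 − 0.4858) = 1.356/120.5 = 0.01125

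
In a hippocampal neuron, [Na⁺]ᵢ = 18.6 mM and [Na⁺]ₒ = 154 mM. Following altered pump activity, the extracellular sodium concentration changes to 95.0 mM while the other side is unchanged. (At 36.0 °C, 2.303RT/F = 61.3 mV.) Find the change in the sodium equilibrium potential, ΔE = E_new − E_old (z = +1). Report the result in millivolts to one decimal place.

-12.9 mV

E_old = (61.3/1)·log₁₀(154/18.6) = 56.27 mV
E_new = (61.3/1)·log₁₀(95.0/18.6) = 43.41 mV
ΔE = 43.41 − (56.27) = -12.86 mV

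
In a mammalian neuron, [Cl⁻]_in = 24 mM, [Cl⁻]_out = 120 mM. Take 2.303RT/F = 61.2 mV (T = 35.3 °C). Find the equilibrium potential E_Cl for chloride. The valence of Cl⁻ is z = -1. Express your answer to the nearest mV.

-43 mV

E = (61.2/z) · log₁₀([Cl⁻]_out/[Cl⁻]_in) with z = -1.
For an anion, dividing by z = -1 reverses the sign.
= (61.2/-1) · log₁₀(120/24) = -61.20 · log₁₀(5)
= -61.20 · (0.6990) = -42.78 mV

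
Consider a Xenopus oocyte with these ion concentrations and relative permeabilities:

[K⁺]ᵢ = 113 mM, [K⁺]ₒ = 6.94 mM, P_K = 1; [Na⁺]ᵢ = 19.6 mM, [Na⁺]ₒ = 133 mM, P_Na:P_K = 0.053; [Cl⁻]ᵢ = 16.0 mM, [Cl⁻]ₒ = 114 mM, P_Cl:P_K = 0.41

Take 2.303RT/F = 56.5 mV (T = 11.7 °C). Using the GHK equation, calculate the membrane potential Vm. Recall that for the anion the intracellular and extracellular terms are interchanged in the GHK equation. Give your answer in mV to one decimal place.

Vm = 56.5 · log₁₀[(Σ P·[cation]ₒ + Σ P·[anion]ᵢ) / (Σ P·[cation]ᵢ + Σ P·[anion]ₒ)]
Numerator = 1×6.94 + 0.053×133 + 0.41×16.0 = 20.55
Denominator = 1×113 + 0.053×19.6 + 0.41×114 = 160.8
Vm = 56.5 · log₁₀(0.12781) = 56.5 × (-0.8934) = -50.48 mV

-50.5 mV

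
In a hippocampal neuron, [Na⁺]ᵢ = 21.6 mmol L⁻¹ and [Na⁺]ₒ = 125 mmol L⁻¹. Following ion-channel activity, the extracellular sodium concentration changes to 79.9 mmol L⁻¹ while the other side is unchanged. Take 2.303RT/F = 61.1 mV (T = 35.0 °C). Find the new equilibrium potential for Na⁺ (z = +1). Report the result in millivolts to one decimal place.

After the shift: [Na⁺]_out = 79.9, [Na⁺]_in = 21.6 mmol L⁻¹.
E_new = (61.1/1)·log₁₀(79.9/21.6) = 61.10 · (0.5681) = 34.71 mV

34.7 mV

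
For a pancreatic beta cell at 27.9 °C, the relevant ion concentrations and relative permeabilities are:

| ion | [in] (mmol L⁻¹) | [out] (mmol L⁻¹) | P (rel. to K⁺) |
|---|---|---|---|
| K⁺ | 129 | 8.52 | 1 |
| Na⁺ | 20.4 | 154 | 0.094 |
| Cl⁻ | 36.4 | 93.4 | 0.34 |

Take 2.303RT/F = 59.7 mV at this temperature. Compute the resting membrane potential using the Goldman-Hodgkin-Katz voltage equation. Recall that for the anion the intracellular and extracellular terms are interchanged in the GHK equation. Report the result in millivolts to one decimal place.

Vm = 59.7 · log₁₀[(Σ P·[cation]ₒ + Σ P·[anion]ᵢ) / (Σ P·[cation]ᵢ + Σ P·[anion]ₒ)]
Numerator = 1×8.52 + 0.094×154 + 0.34×36.4 = 35.37
Denominator = 1×129 + 0.094×20.4 + 0.34×93.4 = 162.7
Vm = 59.7 · log₁₀(0.21744) = 59.7 × (-0.6627) = -39.56 mV

-39.6 mV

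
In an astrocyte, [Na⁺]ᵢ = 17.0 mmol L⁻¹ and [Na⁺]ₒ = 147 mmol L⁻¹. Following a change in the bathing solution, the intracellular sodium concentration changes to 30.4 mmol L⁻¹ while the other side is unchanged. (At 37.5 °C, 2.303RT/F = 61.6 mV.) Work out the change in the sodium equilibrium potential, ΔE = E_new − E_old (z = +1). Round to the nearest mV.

-16 mV

E_old = (61.6/1)·log₁₀(147/17.0) = 57.71 mV
E_new = (61.6/1)·log₁₀(147/30.4) = 42.16 mV
ΔE = 42.16 − (57.71) = -15.55 mV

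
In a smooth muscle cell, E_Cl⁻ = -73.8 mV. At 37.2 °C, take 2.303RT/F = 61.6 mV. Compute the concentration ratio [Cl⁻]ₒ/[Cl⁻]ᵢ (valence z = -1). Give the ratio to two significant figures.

16

log₁₀([out]/[in]) = E·z/(61.6) = -73.8 × -1 / 61.6 = 1.1981
[out]/[in] = 10^(1.1981) = 15.78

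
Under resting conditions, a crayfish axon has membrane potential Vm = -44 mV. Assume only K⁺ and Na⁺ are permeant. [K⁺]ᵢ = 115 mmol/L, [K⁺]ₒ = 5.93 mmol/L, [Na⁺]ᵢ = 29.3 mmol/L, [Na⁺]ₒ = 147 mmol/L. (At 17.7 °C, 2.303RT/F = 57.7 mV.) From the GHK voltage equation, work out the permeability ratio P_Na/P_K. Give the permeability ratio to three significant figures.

Let α = P_Na/P_K. GHK: Vm = 57.7·log₁₀[(Kₒ + α·Naₒ)/(Kᵢ + α·Naᵢ)].
10^(Vm/57.7) = 10^(-44.0/57.7) = 0.17276
So 0.17276·(Kᵢ + α·Naᵢ) = Kₒ + α·Naₒ → α = (0.17276·115.0 − 5.93) / (147.0 − 0.17276·29.3)
α = (19.87 − 5.93) / (147.0 − 5.062) = 13.94/141.9 = 0.09819

0.0982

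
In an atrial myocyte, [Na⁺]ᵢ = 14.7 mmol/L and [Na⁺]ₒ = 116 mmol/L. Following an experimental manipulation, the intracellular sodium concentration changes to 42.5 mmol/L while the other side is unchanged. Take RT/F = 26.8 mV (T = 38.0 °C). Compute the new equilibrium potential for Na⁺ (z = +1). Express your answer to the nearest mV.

27 mV

After the shift: [Na⁺]_out = 116, [Na⁺]_in = 42.5 mmol/L.
E_new = (26.8/1)·ln(116/42.5) = 26.80 · (1.0041) = 26.91 mV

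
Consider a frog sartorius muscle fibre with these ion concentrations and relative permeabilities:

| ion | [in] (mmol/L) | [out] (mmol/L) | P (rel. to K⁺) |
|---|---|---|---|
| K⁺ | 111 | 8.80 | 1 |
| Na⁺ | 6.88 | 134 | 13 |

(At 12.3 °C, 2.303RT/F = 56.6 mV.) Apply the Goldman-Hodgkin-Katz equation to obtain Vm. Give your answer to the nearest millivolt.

53 mV

Vm = 56.6 · log₁₀[(Σ P·[cation]ₒ + Σ P·[anion]ᵢ) / (Σ P·[cation]ᵢ + Σ P·[anion]ₒ)]
Numerator = 1×8.80 + 13×134 = 1751
Denominator = 1×111 + 13×6.88 = 200.4
Vm = 56.6 · log₁₀(8.7348) = 56.6 × (0.9413) = 53.27 mV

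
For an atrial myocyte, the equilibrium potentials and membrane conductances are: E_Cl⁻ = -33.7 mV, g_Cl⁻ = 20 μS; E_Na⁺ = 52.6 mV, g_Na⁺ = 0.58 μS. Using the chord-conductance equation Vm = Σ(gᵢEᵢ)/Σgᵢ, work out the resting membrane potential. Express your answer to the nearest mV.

Σ gᵢEᵢ = 20·(-33.7) + 0.58·(52.6) = -643.49
Σ gᵢ = 20 + 0.58 = 20.58
Vm = -643.49 / 20.58 = -31.27 mV

-31 mV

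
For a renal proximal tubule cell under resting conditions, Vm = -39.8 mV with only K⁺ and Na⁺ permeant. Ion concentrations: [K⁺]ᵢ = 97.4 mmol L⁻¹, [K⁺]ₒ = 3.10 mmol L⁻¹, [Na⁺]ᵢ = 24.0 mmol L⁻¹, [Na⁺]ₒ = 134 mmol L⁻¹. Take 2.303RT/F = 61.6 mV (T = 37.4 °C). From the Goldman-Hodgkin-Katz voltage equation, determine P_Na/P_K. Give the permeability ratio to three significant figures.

Let α = P_Na/P_K. GHK: Vm = 61.6·log₁₀[(Kₒ + α·Naₒ)/(Kᵢ + α·Naᵢ)].
10^(Vm/61.6) = 10^(-39.8/61.6) = 0.22589
So 0.22589·(Kᵢ + α·Naᵢ) = Kₒ + α·Naₒ → α = (0.22589·97.4 − 3.1) / (134.0 − 0.22589·24.0)
α = (22 − 3.1) / (134.0 − 5.421) = 18.9/128.6 = 0.147

0.147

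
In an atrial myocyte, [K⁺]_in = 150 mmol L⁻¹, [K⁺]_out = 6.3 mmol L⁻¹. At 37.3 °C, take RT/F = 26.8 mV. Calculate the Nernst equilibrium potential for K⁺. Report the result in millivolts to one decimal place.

-85.0 mV

E = (26.8/z) · ln([K⁺]_out/[K⁺]_in) with z = +1.
= (26.8/1) · ln(6.3/150) = 26.80 · ln(0.042)
= 26.80 · (-3.1701) = -84.96 mV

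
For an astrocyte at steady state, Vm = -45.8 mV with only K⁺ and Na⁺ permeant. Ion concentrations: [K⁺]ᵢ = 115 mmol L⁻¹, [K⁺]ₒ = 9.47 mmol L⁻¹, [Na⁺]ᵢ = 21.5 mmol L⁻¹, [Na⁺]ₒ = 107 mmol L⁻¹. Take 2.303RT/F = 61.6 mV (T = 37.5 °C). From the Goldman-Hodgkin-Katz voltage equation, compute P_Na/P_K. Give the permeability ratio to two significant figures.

Let α = P_Na/P_K. GHK: Vm = 61.6·log₁₀[(Kₒ + α·Naₒ)/(Kᵢ + α·Naᵢ)].
10^(Vm/61.6) = 10^(-45.8/61.6) = 0.18051
So 0.18051·(Kᵢ + α·Naᵢ) = Kₒ + α·Naₒ → α = (0.18051·115.0 − 9.47) / (107.0 − 0.18051·21.5)
α = (20.76 − 9.47) / (107.0 − 3.881) = 11.29/103.1 = 0.1095

0.11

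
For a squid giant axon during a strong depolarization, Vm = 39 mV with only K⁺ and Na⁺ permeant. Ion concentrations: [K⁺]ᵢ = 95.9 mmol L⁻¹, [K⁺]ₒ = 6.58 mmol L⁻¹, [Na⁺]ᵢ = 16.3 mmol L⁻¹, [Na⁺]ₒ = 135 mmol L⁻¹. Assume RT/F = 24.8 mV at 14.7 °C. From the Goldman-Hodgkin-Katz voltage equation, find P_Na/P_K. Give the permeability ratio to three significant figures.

Let α = P_Na/P_K. GHK: Vm = 24.8·ln[(Kₒ + α·Naₒ)/(Kᵢ + α·Naᵢ)].
e^(Vm/24.8) = e^(39.0/24.8) = 4.8191
So 4.8191·(Kᵢ + α·Naᵢ) = Kₒ + α·Naₒ → α = (4.8191·95.9 − 6.58) / (135.0 − 4.8191·16.3)
α = (462.1 − 6.58) / (135.0 − 78.55) = 455.6/56.45 = 8.07

8.07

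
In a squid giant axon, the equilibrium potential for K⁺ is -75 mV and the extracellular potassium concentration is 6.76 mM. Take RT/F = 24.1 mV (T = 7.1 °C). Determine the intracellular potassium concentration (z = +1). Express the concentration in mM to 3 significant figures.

Nernst: E = (24.1/1) · ln([out]/[in]), so ln([out]/[in]) = -75.0 × 1 / 24.1 = -3.1120.
[out]/[in] = e^(-3.1120) = 0.04451.
[in] = 6.76 / 0.04451 = 151.9 mM.

152 mM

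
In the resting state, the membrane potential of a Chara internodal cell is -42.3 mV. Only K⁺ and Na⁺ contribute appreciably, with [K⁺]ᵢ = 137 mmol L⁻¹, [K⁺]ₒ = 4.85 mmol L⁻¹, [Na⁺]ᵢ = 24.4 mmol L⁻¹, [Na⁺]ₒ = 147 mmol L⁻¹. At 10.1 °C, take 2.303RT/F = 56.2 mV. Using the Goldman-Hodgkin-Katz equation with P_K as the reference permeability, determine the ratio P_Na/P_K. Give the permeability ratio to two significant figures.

0.14

Let α = P_Na/P_K. GHK: Vm = 56.2·log₁₀[(Kₒ + α·Naₒ)/(Kᵢ + α·Naᵢ)].
10^(Vm/56.2) = 10^(-42.3/56.2) = 0.17674
So 0.17674·(Kᵢ + α·Naᵢ) = Kₒ + α·Naₒ → α = (0.17674·137.0 − 4.85) / (147.0 − 0.17674·24.4)
α = (24.21 − 4.85) / (147.0 − 4.312) = 19.36/142.7 = 0.1357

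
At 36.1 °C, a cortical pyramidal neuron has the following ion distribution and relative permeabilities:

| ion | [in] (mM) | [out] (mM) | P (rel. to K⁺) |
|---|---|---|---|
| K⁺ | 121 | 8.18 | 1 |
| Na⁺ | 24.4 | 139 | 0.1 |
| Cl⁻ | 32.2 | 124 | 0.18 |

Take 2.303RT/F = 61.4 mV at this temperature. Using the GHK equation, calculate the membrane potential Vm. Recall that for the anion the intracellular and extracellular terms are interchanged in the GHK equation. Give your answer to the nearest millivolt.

-44 mV

Vm = 61.4 · log₁₀[(Σ P·[cation]ₒ + Σ P·[anion]ᵢ) / (Σ P·[cation]ᵢ + Σ P·[anion]ₒ)]
Numerator = 1×8.18 + 0.1×139 + 0.18×32.2 = 27.88
Denominator = 1×121 + 0.1×24.4 + 0.18×124 = 145.8
Vm = 61.4 · log₁₀(0.19125) = 61.4 × (-0.7184) = -44.11 mV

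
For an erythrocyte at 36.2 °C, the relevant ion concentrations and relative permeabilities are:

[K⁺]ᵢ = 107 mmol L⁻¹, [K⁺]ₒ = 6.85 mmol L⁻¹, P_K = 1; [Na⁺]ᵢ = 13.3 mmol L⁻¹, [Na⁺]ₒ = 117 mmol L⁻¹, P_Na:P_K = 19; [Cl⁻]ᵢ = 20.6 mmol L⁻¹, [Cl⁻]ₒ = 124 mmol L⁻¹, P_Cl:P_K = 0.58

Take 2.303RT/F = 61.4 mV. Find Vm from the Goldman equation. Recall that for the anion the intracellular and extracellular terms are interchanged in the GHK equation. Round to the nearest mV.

Vm = 61.4 · log₁₀[(Σ P·[cation]ₒ + Σ P·[anion]ᵢ) / (Σ P·[cation]ᵢ + Σ P·[anion]ₒ)]
Numerator = 1×6.85 + 19×117 + 0.58×20.6 = 2242
Denominator = 1×107 + 19×13.3 + 0.58×124 = 431.6
Vm = 61.4 · log₁₀(5.1939) = 61.4 × (0.7155) = 43.93 mV

44 mV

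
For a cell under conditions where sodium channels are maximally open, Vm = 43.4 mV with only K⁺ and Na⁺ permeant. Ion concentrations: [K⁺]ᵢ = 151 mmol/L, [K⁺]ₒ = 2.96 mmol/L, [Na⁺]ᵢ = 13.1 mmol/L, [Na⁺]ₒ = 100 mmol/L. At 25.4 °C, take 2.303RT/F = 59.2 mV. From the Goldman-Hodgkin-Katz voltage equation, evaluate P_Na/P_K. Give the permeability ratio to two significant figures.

28

Let α = P_Na/P_K. GHK: Vm = 59.2·log₁₀[(Kₒ + α·Naₒ)/(Kᵢ + α·Naᵢ)].
10^(Vm/59.2) = 10^(43.4/59.2) = 5.4089
So 5.4089·(Kᵢ + α·Naᵢ) = Kₒ + α·Naₒ → α = (5.4089·151.0 − 2.96) / (100.0 − 5.4089·13.1)
α = (816.7 − 2.96) / (100.0 − 70.86) = 813.8/29.14 = 27.92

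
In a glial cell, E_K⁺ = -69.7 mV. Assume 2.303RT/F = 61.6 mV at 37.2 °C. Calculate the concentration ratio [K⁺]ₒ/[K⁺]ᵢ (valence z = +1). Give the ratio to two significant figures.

log₁₀([out]/[in]) = E·z/(61.6) = -69.7 × 1 / 61.6 = -1.1315
[out]/[in] = 10^(-1.1315) = 0.07388

0.074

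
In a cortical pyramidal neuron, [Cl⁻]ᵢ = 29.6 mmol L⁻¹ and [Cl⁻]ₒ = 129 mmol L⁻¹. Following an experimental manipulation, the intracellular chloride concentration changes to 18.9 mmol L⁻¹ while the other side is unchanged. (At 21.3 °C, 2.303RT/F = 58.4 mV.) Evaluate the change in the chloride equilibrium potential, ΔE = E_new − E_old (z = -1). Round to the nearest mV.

-11 mV

E_old = (58.4/-1)·log₁₀(129/29.6) = -37.34 mV
E_new = (58.4/-1)·log₁₀(129/18.9) = -48.71 mV
ΔE = -48.71 − (-37.34) = -11.38 mV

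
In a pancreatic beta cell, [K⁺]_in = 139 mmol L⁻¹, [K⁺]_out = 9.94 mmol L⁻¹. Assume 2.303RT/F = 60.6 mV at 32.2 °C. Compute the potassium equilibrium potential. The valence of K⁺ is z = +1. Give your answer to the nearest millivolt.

-69 mV

E = (60.6/z) · log₁₀([K⁺]_out/[K⁺]_in) with z = +1.
= (60.6/1) · log₁₀(9.94/139) = 60.60 · log₁₀(0.07151)
= 60.60 · (-1.1456) = -69.43 mV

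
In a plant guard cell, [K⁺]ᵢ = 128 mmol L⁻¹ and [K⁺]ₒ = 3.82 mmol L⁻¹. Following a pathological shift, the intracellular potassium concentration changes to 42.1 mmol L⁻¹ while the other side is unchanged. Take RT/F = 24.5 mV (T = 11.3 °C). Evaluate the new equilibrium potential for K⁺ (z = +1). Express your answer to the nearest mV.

After the shift: [K⁺]_out = 3.82, [K⁺]_in = 42.1 mmol L⁻¹.
E_new = (24.5/1)·ln(3.82/42.1) = 24.50 · (-2.3998) = -58.80 mV

-59 mV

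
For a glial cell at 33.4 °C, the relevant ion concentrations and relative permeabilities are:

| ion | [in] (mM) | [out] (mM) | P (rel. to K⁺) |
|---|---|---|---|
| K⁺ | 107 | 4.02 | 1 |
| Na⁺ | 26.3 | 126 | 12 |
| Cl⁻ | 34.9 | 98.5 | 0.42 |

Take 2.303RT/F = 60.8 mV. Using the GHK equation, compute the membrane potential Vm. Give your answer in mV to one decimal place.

31.5 mV

Vm = 60.8 · log₁₀[(Σ P·[cation]ₒ + Σ P·[anion]ᵢ) / (Σ P·[cation]ᵢ + Σ P·[anion]ₒ)]
Numerator = 1×4.02 + 12×126 + 0.42×34.9 = 1531
Denominator = 1×107 + 12×26.3 + 0.42×98.5 = 464
Vm = 60.8 · log₁₀(3.2991) = 60.8 × (0.5184) = 31.52 mV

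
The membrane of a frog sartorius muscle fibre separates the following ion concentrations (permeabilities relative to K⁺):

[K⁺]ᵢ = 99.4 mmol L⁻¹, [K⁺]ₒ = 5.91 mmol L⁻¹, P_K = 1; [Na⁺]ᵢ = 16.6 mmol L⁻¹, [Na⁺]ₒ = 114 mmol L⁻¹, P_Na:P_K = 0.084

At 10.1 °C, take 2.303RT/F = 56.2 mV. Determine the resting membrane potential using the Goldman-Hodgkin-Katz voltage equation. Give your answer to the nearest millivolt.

Vm = 56.2 · log₁₀[(Σ P·[cation]ₒ + Σ P·[anion]ᵢ) / (Σ P·[cation]ᵢ + Σ P·[anion]ₒ)]
Numerator = 1×5.91 + 0.084×114 = 15.49
Denominator = 1×99.4 + 0.084×16.6 = 100.8
Vm = 56.2 · log₁₀(0.15364) = 56.2 × (-0.8135) = -45.72 mV

-46 mV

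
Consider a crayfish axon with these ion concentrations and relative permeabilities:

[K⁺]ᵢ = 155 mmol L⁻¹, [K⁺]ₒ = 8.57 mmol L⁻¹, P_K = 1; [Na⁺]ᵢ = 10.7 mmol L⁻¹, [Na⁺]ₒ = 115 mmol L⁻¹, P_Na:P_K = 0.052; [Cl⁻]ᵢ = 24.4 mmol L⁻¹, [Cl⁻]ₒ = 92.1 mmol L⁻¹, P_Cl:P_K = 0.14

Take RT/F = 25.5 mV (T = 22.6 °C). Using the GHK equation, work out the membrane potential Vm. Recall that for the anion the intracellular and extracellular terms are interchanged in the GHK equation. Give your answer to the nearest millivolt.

Vm = 25.5 · ln[(Σ P·[cation]ₒ + Σ P·[anion]ᵢ) / (Σ P·[cation]ᵢ + Σ P·[anion]ₒ)]
Numerator = 1×8.57 + 0.052×115 + 0.14×24.4 = 17.97
Denominator = 1×155 + 0.052×10.7 + 0.14×92.1 = 168.5
Vm = 25.5 · ln(0.10665) = 25.5 × (-2.2382) = -57.07 mV

-57 mV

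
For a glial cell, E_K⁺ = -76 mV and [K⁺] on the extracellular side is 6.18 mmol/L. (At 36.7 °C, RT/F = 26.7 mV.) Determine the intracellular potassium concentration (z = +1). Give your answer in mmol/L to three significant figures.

Nernst: E = (26.7/1) · ln([out]/[in]), so ln([out]/[in]) = -76.0 × 1 / 26.7 = -2.8464.
[out]/[in] = e^(-2.8464) = 0.05805.
[in] = 6.18 / 0.05805 = 106.5 mmol/L.

106 mmol/L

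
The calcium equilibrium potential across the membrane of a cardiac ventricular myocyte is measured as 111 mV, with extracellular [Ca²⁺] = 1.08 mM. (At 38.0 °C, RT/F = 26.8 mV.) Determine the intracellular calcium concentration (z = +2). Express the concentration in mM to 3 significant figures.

Nernst: E = (26.8/2) · ln([out]/[in]), so ln([out]/[in]) = 111.0 × 2 / 26.8 = 8.2836.
[out]/[in] = e^(8.2836) = 3958.
[in] = 1.08 / 3958 = 0.0002728 mM.

0.000273 mM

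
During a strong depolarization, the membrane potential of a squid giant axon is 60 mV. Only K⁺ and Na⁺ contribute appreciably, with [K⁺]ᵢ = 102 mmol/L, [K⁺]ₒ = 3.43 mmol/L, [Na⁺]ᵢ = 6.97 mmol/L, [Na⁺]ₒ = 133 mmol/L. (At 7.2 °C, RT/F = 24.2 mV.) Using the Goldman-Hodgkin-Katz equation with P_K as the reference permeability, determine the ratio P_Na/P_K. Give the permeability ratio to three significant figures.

24.4

Let α = P_Na/P_K. GHK: Vm = 24.2·ln[(Kₒ + α·Naₒ)/(Kᵢ + α·Naᵢ)].
e^(Vm/24.2) = e^(60.0/24.2) = 11.933
So 11.933·(Kᵢ + α·Naᵢ) = Kₒ + α·Naₒ → α = (11.933·102.0 − 3.43) / (133.0 − 11.933·6.97)
α = (1217 − 3.43) / (133.0 − 83.18) = 1214/49.82 = 24.36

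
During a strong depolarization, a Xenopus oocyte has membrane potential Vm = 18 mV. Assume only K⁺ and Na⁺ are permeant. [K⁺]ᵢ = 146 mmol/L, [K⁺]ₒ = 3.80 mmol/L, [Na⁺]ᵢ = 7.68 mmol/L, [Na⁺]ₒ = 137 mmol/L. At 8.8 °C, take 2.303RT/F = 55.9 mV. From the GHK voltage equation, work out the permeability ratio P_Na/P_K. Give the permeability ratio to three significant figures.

Let α = P_Na/P_K. GHK: Vm = 55.9·log₁₀[(Kₒ + α·Naₒ)/(Kᵢ + α·Naᵢ)].
10^(Vm/55.9) = 10^(18.0/55.9) = 2.099
So 2.099·(Kᵢ + α·Naᵢ) = Kₒ + α·Naₒ → α = (2.099·146.0 − 3.8) / (137.0 − 2.099·7.68)
α = (306.4 − 3.8) / (137.0 − 16.12) = 302.6/120.9 = 2.504

2.50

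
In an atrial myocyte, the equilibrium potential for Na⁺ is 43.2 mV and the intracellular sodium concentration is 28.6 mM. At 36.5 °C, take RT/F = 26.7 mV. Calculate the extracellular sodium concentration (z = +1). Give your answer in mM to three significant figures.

Nernst: E = (26.7/1) · ln([out]/[in]), so ln([out]/[in]) = 43.2 × 1 / 26.7 = 1.6180.
[out]/[in] = e^(1.6180) = 5.043.
[out] = 5.043 × 28.6 = 144.2 mM.

144 mM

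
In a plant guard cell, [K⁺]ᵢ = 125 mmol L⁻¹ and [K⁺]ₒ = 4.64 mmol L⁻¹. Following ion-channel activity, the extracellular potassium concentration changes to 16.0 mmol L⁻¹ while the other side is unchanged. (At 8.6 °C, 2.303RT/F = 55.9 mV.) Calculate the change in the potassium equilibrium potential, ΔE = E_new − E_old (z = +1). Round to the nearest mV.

E_old = (55.9/1)·log₁₀(4.64/125) = -79.96 mV
E_new = (55.9/1)·log₁₀(16.0/125) = -49.91 mV
ΔE = -49.91 − (-79.96) = 30.05 mV

30 mV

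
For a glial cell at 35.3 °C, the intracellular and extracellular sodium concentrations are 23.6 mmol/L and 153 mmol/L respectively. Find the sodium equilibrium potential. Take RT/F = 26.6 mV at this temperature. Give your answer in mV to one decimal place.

49.7 mV

E = (26.6/z) · ln([Na⁺]_out/[Na⁺]_in) with z = +1.
= (26.6/1) · ln(153/23.6) = 26.60 · ln(6.483)
= 26.60 · (1.8692) = 49.72 mV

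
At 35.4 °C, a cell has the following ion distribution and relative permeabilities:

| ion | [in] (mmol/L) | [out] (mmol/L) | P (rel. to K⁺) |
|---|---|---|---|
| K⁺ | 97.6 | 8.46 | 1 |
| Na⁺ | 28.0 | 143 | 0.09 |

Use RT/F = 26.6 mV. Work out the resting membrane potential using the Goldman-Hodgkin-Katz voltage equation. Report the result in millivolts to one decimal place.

-41.1 mV

Vm = 26.6 · ln[(Σ P·[cation]ₒ + Σ P·[anion]ᵢ) / (Σ P·[cation]ᵢ + Σ P·[anion]ₒ)]
Numerator = 1×8.46 + 0.09×143 = 21.33
Denominator = 1×97.6 + 0.09×28.0 = 100.1
Vm = 26.6 · ln(0.21304) = 26.6 × (-1.5463) = -41.13 mV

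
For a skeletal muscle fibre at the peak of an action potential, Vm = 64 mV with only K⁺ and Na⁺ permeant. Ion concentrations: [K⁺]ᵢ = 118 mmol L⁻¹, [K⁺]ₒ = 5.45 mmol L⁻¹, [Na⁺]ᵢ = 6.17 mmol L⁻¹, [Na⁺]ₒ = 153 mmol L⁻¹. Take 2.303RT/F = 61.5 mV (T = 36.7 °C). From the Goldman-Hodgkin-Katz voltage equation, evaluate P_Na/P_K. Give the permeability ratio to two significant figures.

Let α = P_Na/P_K. GHK: Vm = 61.5·log₁₀[(Kₒ + α·Naₒ)/(Kᵢ + α·Naᵢ)].
10^(Vm/61.5) = 10^(64.0/61.5) = 10.981
So 10.981·(Kᵢ + α·Naᵢ) = Kₒ + α·Naₒ → α = (10.981·118.0 − 5.45) / (153.0 − 10.981·6.17)
α = (1296 − 5.45) / (153.0 − 67.75) = 1290/85.25 = 15.14

15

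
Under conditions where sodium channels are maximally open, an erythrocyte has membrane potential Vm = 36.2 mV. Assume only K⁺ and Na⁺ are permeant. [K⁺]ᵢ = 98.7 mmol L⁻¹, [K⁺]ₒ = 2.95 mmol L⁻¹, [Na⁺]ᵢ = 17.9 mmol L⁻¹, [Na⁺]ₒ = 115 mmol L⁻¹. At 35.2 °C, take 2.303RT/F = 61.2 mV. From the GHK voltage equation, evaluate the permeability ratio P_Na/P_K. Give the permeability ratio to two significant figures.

Let α = P_Na/P_K. GHK: Vm = 61.2·log₁₀[(Kₒ + α·Naₒ)/(Kᵢ + α·Naᵢ)].
10^(Vm/61.2) = 10^(36.2/61.2) = 3.9039
So 3.9039·(Kᵢ + α·Naᵢ) = Kₒ + α·Naₒ → α = (3.9039·98.7 − 2.95) / (115.0 − 3.9039·17.9)
α = (385.3 − 2.95) / (115.0 − 69.88) = 382.4/45.12 = 8.475

8.5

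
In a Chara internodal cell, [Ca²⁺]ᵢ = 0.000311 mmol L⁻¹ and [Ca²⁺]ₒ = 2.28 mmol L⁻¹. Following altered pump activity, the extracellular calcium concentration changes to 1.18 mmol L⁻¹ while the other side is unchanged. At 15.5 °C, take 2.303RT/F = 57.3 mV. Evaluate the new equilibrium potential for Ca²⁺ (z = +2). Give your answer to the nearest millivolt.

After the shift: [Ca²⁺]_out = 1.18, [Ca²⁺]_in = 0.000311 mmol L⁻¹.
E_new = (57.3/2)·log₁₀(1.18/0.000311) = 28.65 · (3.5791) = 102.54 mV

103 mV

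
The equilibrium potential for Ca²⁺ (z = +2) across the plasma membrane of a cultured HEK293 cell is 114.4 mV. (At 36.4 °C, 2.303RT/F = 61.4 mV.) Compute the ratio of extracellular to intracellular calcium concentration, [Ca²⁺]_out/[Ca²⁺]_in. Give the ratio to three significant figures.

5330

log₁₀([out]/[in]) = E·z/(61.4) = 114.4 × 2 / 61.4 = 3.7264
[out]/[in] = 10^(3.7264) = 5326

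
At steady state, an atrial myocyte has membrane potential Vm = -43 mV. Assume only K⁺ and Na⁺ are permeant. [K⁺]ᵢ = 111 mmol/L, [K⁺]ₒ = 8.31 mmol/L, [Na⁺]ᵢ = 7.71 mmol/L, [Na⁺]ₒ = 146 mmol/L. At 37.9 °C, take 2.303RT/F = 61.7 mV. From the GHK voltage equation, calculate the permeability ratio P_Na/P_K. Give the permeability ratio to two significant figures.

0.097

Let α = P_Na/P_K. GHK: Vm = 61.7·log₁₀[(Kₒ + α·Naₒ)/(Kᵢ + α·Naᵢ)].
10^(Vm/61.7) = 10^(-43.0/61.7) = 0.20095
So 0.20095·(Kᵢ + α·Naᵢ) = Kₒ + α·Naₒ → α = (0.20095·111.0 − 8.31) / (146.0 − 0.20095·7.71)
α = (22.31 − 8.31) / (146.0 − 1.549) = 14/144.5 = 0.09688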